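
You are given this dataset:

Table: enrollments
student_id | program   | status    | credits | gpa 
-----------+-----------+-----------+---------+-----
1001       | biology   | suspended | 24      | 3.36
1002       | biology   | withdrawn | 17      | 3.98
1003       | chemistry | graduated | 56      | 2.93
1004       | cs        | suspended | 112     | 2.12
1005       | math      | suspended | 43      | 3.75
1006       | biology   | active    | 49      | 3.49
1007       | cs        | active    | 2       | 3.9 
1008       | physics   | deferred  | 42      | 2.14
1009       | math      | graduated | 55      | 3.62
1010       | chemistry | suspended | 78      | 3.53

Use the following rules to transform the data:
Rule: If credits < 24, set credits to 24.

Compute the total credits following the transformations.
507

Step 1: 2 records have credits < 24
Step 2: These records originally summed to 19
Step 3: After setting to minimum: 2 × 24 = 48
Step 4: Unaffected records sum: 459
Step 5: Final sum = 48 + 459 = 507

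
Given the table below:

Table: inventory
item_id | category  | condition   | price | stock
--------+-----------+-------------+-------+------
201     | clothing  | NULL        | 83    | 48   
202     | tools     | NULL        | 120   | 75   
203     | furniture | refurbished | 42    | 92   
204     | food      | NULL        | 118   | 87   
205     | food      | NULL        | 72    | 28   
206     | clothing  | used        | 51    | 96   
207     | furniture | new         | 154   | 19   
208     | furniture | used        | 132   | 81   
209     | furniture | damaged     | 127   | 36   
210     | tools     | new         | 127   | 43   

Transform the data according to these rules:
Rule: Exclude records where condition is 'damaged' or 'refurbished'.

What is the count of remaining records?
8

Step 1: Count records to exclude
  - 1 (damaged) + 1 (refurbished) = 2 records
Step 2: Total records: 10
Step 3: Remaining = 10 - 2 = 8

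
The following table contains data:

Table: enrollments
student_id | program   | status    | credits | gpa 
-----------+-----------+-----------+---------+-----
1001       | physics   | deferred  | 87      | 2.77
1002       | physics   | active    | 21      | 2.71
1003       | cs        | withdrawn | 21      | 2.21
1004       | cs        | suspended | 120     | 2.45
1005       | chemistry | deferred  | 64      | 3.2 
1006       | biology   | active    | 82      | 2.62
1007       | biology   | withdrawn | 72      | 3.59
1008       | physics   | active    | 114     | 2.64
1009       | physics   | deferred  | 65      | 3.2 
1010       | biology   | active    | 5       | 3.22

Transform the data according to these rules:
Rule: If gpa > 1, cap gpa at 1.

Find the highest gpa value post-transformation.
1

Step 1: Original maximum gpa = 3.59
Step 2: Apply cap at 1
Step 3: 10 records had gpa > 1 and were capped
Step 4: Maximum after transformation = 1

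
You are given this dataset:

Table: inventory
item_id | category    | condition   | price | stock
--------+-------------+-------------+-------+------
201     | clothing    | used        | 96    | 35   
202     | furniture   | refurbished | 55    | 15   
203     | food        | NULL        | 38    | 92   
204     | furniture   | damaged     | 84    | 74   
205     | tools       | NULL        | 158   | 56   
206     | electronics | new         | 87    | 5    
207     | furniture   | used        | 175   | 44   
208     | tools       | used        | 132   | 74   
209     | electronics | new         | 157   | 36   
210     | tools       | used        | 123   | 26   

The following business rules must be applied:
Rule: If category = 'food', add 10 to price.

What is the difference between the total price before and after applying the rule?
10

Step 1: Original sum of price = 1105
Step 2: 1 records have category = 'food'
Step 3: Each affected record changes by 10
Step 4: Total change = 1 × 10 = 10
Step 5: New sum = 1105 + 10 = 1115
Step 6: Difference = |1115 - 1105| = 10
        (Sum increased by 10)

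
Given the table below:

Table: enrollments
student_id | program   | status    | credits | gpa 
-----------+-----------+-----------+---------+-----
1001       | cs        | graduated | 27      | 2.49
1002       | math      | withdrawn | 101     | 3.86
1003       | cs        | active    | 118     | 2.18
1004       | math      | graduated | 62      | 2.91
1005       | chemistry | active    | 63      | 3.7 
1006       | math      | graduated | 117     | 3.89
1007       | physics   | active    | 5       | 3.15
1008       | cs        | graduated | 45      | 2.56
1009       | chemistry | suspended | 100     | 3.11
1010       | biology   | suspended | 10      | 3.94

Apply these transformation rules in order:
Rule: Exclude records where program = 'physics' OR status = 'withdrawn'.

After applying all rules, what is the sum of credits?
542

Step 1: Find records where program = 'physics' OR status = 'withdrawn'
Step 2: 2 records match, summing to 106
Step 3: Original sum: 648
Step 4: Remaining sum = 648 - 106 = 542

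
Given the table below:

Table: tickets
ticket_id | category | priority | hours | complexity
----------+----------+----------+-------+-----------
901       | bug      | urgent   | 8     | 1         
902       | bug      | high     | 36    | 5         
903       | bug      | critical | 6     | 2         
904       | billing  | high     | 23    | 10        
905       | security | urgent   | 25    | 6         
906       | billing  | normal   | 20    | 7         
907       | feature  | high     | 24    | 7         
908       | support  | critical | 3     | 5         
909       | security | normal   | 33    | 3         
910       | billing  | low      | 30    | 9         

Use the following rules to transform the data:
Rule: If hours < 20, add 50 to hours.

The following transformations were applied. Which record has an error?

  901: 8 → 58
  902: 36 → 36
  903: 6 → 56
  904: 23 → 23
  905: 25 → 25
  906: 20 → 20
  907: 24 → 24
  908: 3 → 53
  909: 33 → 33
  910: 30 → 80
Record 910 has an error. The correct transformed value should be 30, not 80.

Step 1: Check each record against the rule
Step 2: Record 910 has hours = 30
Step 3: Since 30 >= 20, the bonus should not have been applied
Step 4: Correct value = 30, but claimed value = 80
Conclusion: Record 910 has the error.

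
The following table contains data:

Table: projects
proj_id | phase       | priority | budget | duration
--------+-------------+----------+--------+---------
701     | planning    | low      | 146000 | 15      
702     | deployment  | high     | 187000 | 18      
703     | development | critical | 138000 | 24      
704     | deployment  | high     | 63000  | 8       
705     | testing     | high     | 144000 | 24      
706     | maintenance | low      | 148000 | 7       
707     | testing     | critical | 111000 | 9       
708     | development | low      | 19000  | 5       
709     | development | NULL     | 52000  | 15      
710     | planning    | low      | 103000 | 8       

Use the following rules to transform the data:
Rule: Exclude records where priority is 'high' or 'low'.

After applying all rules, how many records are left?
3

Step 1: Count records to exclude
  - 3 (high) + 4 (low) = 7 records
Step 2: Total records: 10
Step 3: Remaining = 10 - 7 = 3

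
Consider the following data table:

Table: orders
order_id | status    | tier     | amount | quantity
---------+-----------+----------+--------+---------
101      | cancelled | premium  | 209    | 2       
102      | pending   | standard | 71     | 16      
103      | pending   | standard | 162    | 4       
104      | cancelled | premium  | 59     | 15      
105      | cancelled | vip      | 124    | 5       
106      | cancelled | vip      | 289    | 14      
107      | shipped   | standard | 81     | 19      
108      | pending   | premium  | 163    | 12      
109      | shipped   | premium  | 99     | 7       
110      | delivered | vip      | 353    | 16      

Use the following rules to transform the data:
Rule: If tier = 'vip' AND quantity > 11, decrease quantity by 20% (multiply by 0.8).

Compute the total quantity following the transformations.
104.0

Step 1: Find records where tier = 'vip' AND quantity > 11
Step 2: 2 records match, summing to 30
Step 3: After multiplier: 30 × 0.8 = 24.0
Step 4: Unaffected records sum: 80
Step 5: Final sum = 24.0 + 80 = 104.0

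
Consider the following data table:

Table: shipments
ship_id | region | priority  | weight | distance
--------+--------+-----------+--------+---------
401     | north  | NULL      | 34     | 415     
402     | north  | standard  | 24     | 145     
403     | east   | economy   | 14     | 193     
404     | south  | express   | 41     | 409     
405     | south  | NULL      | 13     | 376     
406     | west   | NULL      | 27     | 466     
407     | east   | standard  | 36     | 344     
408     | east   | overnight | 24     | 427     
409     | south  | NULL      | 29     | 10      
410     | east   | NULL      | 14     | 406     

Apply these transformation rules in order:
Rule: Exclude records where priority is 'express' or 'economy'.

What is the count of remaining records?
8

Step 1: Count records to exclude
  - 1 (express) + 1 (economy) = 2 records
Step 2: Total records: 10
Step 3: Remaining = 10 - 2 = 8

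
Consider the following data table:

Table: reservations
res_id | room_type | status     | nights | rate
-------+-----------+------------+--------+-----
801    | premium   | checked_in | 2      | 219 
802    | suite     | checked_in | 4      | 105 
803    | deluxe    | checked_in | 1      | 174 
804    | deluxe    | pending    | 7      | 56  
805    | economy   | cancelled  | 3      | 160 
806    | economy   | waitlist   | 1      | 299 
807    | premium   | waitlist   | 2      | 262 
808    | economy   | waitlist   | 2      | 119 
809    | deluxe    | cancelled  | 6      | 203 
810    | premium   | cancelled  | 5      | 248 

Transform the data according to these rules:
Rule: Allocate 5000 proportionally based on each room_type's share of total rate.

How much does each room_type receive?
deluxe: 1173.44, economy: 1566.4, premium: 1975.61, suite: 284.55

Step 1: Calculate total rate = 1845
Step 2: Calculate each room_type's proportion:
  deluxe: 433/1845 = 23.47% → 1173.44
  economy: 578/1845 = 31.33% → 1566.4
  premium: 729/1845 = 39.51% → 1975.61
  suite: 105/1845 = 5.69% → 284.55
Step 3: Verify: sum of allocations ≈ 5000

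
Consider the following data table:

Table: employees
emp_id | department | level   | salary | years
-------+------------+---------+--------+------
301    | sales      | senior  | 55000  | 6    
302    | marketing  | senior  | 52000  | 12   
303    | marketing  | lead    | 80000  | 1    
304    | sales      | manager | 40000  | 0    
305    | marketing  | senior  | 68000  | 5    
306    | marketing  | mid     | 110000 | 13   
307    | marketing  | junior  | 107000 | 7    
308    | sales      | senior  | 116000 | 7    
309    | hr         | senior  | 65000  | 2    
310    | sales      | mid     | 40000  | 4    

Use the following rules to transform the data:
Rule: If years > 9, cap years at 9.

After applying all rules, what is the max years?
9

Step 1: Original maximum years = 13
Step 2: Apply cap at 9
Step 3: 2 records had years > 9 and were capped
Step 4: Maximum after transformation = 9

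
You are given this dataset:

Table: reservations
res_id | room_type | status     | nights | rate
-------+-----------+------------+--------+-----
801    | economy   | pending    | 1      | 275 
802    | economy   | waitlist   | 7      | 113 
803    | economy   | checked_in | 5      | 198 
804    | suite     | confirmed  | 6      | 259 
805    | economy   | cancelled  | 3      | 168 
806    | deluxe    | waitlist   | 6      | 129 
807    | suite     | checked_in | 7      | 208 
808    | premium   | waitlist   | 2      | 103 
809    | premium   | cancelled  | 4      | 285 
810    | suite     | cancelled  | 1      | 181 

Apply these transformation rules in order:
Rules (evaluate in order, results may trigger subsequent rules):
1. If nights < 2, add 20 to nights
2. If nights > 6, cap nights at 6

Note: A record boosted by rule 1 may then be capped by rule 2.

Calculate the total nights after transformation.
50

Step 1: Apply rule 1 to records with nights < 2
  - 2 records get bonus of 20
  - Of these, 2 records then exceed 6 and get capped
Step 2: Apply rule 2 to records with nights > 6
  - 2 records (original) are capped
Step 3: Calculate final sum = 50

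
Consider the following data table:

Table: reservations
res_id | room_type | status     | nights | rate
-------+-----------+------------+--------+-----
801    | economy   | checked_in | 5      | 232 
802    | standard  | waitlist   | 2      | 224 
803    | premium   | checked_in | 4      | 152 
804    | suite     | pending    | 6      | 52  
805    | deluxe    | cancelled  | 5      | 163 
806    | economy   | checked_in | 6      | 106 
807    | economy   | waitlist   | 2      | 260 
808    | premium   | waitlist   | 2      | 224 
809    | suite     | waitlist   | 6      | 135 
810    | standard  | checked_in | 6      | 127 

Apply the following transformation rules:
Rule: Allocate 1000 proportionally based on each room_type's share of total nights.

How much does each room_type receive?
deluxe: 113.64, economy: 295.45, premium: 136.36, standard: 181.82, suite: 272.73

Step 1: Calculate total nights = 44
Step 2: Calculate each room_type's proportion:
  deluxe: 5/44 = 11.36% → 113.64
  economy: 13/44 = 29.55% → 295.45
  premium: 6/44 = 13.64% → 136.36
  standard: 8/44 = 18.18% → 181.82
  suite: 12/44 = 27.27% → 272.73
Step 3: Verify: sum of allocations ≈ 1000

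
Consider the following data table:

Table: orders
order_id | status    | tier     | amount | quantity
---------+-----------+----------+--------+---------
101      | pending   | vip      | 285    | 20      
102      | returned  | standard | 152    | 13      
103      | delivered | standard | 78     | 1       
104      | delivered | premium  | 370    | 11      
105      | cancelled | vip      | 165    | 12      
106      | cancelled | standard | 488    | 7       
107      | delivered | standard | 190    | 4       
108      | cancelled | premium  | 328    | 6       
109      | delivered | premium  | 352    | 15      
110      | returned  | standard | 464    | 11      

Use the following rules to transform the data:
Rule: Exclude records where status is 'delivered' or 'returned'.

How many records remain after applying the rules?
4

Step 1: Count records to exclude
  - 4 (delivered) + 2 (returned) = 6 records
Step 2: Total records: 10
Step 3: Remaining = 10 - 6 = 4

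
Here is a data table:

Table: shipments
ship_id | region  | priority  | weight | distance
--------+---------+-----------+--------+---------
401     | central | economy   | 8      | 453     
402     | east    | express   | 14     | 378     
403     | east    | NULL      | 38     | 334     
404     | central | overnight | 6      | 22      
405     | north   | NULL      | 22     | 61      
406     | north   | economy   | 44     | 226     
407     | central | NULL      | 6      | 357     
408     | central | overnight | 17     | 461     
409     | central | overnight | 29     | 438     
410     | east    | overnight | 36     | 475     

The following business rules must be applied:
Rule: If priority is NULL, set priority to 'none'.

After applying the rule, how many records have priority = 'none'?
3

Step 1: Count records where priority IS NULL
Step 2: Found 3 records with NULL priority
Step 3: These records will have priority set to 'none'
Step 4: Records already having priority = 'none': 0
Step 5: Answer: 3 + 0 = 3 records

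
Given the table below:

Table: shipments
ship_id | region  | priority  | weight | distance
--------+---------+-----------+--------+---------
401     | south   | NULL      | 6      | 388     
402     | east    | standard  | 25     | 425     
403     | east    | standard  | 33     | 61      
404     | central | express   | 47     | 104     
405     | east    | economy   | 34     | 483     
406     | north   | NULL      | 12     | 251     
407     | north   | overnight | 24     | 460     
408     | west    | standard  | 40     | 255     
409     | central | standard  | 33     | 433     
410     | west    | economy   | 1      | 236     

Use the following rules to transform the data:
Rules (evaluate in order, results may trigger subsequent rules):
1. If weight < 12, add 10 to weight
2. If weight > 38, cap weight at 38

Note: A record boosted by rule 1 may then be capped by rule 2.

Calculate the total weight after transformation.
264

Step 1: Apply rule 1 to records with weight < 12
  - 2 records get bonus of 10
  - Of these, 0 records then exceed 38 and get capped
Step 2: Apply rule 2 to records with weight > 38
  - 2 records (original) are capped
Step 3: Calculate final sum = 264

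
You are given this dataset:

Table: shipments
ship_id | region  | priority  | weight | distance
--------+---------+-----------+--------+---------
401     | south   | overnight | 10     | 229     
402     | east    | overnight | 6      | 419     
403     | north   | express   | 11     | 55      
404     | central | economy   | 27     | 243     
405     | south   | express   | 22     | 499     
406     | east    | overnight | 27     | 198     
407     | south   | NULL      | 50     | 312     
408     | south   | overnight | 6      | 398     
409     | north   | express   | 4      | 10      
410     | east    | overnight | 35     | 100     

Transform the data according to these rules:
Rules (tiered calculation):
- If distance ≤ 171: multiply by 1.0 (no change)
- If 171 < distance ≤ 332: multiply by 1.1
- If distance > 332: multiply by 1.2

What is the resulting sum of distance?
2824.4

Step 1: Tier 1 (distance ≤ 171): 3 records, sum = 165 × 1.0 = 165.0
Step 2: Tier 2 (171 < distance ≤ 332): 4 records, sum = 982 × 1.1 = 1080.2
Step 3: Tier 3 (distance > 332): 3 records, sum = 1316 × 1.2 = 1579.2
Step 4: Final sum = 165.0 + 1080.2 + 1579.2 = 2824.4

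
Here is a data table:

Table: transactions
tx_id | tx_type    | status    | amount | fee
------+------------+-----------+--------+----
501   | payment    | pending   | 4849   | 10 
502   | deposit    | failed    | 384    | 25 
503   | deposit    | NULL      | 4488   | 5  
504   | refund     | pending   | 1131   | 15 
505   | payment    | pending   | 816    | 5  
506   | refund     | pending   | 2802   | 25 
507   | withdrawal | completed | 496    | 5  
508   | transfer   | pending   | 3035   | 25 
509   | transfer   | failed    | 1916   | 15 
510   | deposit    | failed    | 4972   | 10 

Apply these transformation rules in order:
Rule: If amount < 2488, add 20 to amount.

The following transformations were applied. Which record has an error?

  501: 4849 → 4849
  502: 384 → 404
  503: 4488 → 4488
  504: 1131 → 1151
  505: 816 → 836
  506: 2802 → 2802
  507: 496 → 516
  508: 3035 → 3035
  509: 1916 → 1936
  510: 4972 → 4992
Record 510 has an error. The correct transformed value should be 4972, not 4992.

Step 1: Check each record against the rule
Step 2: Record 510 has amount = 4972
Step 3: Since 4972 >= 2488, the bonus should not have been applied
Step 4: Correct value = 4972, but claimed value = 4992
Conclusion: Record 510 has the error.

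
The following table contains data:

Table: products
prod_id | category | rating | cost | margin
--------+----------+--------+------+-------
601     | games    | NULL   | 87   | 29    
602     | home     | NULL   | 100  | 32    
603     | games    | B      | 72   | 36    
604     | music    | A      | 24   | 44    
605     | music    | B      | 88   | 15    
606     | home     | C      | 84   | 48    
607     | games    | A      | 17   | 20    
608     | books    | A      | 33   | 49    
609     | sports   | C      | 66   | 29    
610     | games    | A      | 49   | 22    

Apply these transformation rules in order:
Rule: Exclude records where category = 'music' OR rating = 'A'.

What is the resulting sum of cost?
409

Step 1: Find records where category = 'music' OR rating = 'A'
Step 2: 5 records match, summing to 211
Step 3: Original sum: 620
Step 4: Remaining sum = 620 - 211 = 409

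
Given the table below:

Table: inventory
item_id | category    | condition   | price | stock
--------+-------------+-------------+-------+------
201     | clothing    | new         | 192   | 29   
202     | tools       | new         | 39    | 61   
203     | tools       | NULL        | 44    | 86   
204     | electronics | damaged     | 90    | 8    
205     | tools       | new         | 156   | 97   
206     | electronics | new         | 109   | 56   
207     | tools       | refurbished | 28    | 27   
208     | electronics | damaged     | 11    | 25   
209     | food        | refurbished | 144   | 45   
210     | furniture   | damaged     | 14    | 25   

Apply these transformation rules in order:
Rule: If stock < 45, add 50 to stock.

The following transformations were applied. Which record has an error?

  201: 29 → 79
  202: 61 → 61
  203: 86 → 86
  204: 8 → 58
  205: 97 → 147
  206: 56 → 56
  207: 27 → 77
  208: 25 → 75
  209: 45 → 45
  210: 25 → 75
Record 205 has an error. The correct transformed value should be 97, not 147.

Step 1: Check each record against the rule
Step 2: Record 205 has stock = 97
Step 3: Since 97 >= 45, the bonus should not have been applied
Step 4: Correct value = 97, but claimed value = 147
Conclusion: Record 205 has the error.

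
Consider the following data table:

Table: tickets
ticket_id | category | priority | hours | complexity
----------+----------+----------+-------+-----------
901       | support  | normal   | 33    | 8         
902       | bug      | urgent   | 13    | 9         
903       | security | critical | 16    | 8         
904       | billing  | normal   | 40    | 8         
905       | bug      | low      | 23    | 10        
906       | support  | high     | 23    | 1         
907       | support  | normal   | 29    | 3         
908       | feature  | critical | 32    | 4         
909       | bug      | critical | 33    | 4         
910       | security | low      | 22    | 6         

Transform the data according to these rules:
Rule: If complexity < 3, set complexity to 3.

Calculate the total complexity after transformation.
63

Step 1: 1 records have complexity < 3
Step 2: These records originally summed to 1
Step 3: After setting to minimum: 1 × 3 = 3
Step 4: Unaffected records sum: 60
Step 5: Final sum = 3 + 60 = 63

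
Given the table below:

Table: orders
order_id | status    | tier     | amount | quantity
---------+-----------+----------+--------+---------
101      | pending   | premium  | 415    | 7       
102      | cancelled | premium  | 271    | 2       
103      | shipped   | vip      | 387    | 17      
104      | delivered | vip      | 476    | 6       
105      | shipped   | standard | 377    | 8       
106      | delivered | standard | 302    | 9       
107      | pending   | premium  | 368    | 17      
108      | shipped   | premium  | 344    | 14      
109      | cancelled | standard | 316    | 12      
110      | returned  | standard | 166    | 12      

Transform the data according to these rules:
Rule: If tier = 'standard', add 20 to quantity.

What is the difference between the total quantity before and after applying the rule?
80

Step 1: Original sum of quantity = 104
Step 2: 4 records have tier = 'standard'
Step 3: Each affected record changes by 20
Step 4: Total change = 4 × 20 = 80
Step 5: New sum = 104 + 80 = 184
Step 6: Difference = |184 - 104| = 80
        (Sum increased by 80)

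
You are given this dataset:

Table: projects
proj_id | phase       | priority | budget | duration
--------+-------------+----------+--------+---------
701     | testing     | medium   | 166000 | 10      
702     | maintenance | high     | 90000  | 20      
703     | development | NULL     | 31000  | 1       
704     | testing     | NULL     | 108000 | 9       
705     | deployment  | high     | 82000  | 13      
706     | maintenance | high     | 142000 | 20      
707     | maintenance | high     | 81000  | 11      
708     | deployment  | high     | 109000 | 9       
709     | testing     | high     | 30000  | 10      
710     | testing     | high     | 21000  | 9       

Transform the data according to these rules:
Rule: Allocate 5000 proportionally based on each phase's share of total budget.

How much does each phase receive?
deployment: 1110.47, development: 180.23, maintenance: 1819.77, testing: 1889.53

Step 1: Calculate total budget = 860000
Step 2: Calculate each phase's proportion:
  deployment: 191000/860000 = 22.21% → 1110.47
  development: 31000/860000 = 3.60% → 180.23
  maintenance: 313000/860000 = 36.40% → 1819.77
  testing: 325000/860000 = 37.79% → 1889.53
Step 3: Verify: sum of allocations ≈ 5000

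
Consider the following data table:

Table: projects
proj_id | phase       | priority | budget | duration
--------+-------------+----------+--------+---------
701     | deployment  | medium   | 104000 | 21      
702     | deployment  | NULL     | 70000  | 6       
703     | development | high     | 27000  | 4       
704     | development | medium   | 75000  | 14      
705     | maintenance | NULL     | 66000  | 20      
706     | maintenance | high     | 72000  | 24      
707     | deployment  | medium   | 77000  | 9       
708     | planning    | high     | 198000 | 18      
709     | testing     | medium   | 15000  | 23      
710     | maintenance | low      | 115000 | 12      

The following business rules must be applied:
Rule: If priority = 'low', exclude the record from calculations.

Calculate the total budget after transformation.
704000

Step 1: Identify records where priority = 'low'
Step 2: The excluded records sum to 115000
Step 3: Original total budget = 819000
Step 4: Remaining total = 819000 - 115000 = 704000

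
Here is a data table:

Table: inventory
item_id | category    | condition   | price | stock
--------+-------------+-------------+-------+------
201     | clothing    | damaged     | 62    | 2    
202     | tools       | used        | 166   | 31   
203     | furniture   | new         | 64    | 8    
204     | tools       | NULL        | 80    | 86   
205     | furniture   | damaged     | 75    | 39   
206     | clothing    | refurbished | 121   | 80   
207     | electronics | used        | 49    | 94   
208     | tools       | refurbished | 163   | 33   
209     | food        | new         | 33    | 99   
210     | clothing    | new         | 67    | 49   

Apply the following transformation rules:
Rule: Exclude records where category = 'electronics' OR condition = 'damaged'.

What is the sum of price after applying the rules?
694

Step 1: Find records where category = 'electronics' OR condition = 'damaged'
Step 2: 3 records match, summing to 186
Step 3: Original sum: 880
Step 4: Remaining sum = 880 - 186 = 694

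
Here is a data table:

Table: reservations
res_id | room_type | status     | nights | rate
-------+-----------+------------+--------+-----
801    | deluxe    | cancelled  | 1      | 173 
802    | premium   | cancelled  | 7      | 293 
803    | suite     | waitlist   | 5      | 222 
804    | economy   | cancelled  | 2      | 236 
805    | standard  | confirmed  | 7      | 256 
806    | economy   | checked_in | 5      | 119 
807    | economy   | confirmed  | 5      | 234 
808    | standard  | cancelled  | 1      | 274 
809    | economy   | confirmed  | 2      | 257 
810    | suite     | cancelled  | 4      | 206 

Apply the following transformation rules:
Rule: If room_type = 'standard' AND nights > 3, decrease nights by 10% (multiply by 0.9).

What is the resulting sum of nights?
38.3

Step 1: Find records where room_type = 'standard' AND nights > 3
Step 2: 1 records match, summing to 7
Step 3: After multiplier: 7 × 0.9 = 6.3
Step 4: Unaffected records sum: 32
Step 5: Final sum = 6.3 + 32 = 38.3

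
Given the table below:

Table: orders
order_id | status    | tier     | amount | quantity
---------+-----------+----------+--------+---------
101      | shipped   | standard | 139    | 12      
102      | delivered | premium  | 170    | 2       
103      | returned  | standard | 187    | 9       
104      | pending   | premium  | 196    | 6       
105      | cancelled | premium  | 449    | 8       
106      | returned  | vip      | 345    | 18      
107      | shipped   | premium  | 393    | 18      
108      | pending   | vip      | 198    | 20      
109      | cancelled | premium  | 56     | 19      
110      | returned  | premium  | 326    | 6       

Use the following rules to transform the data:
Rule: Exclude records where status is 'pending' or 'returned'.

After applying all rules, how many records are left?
5

Step 1: Count records to exclude
  - 2 (pending) + 3 (returned) = 5 records
Step 2: Total records: 10
Step 3: Remaining = 10 - 5 = 5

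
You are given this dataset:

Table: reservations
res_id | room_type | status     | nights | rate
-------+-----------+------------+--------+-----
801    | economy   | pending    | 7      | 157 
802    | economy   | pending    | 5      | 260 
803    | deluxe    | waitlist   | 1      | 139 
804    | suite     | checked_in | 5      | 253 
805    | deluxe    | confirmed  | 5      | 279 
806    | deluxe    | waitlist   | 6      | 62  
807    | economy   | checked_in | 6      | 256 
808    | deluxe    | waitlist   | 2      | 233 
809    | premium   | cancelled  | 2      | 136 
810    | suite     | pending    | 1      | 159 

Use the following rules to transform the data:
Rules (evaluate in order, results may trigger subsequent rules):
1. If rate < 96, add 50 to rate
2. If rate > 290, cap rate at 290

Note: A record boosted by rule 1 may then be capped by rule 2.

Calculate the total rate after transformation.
1984

Step 1: Apply rule 1 to records with rate < 96
  - 1 records get bonus of 50
  - Of these, 0 records then exceed 290 and get capped
Step 2: Apply rule 2 to records with rate > 290
  - 0 records (original) are capped
Step 3: Calculate final sum = 1984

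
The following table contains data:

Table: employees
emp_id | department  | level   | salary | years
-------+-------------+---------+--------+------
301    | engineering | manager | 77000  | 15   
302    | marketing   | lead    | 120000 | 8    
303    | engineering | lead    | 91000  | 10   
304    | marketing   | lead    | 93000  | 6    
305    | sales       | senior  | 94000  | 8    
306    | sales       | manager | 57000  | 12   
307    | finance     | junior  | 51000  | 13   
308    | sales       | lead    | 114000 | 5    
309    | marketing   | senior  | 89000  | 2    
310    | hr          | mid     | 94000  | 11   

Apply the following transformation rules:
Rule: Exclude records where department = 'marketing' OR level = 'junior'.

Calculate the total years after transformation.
61

Step 1: Find records where department = 'marketing' OR level = 'junior'
Step 2: 4 records match, summing to 29
Step 3: Original sum: 90
Step 4: Remaining sum = 90 - 29 = 61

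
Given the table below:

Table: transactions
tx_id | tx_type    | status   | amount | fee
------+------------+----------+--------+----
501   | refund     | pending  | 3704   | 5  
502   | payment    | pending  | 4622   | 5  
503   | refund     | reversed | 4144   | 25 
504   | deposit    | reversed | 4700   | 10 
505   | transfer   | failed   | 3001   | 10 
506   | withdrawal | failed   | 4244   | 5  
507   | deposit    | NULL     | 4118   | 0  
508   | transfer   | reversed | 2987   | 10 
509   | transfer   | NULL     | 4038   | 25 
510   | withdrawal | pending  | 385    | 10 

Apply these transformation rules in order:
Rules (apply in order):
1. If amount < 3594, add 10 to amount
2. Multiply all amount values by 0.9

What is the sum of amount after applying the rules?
32375.7

Step 1: Apply Rule 1 - Add 10 to records with amount < 3594
  - 3 records affected: 6373 + (3 × 10) = 6403
  - Unaffected records: 29570
  - Sum after Rule 1: 35973
Step 2: Apply Rule 2 - Multiply all by 0.9
  - 35973 × 0.9 = 32375.7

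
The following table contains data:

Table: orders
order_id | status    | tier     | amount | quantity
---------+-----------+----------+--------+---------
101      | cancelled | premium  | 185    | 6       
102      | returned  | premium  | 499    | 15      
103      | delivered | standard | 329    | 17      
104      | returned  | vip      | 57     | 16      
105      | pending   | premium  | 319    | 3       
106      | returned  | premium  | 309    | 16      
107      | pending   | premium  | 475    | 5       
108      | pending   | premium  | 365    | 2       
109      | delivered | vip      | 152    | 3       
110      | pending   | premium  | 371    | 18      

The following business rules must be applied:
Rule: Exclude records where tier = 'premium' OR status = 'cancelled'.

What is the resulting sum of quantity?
36

Step 1: Find records where tier = 'premium' OR status = 'cancelled'
Step 2: 7 records match, summing to 65
Step 3: Original sum: 101
Step 4: Remaining sum = 101 - 65 = 36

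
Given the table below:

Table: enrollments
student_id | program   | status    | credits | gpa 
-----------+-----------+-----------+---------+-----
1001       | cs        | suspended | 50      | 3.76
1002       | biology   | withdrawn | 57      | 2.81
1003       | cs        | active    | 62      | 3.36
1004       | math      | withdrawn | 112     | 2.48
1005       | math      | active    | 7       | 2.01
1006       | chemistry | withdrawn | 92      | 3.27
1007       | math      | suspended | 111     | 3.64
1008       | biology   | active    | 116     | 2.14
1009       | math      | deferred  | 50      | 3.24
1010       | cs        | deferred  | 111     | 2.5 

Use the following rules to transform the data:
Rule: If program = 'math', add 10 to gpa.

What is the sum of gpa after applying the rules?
69.21

Step 1: Count records where program = 'math': 4
Step 2: Total bonus added: 4 × 10 = 40
Step 3: Original sum of gpa: 29.21
Step 4: Final sum = 29.21 + 40 = 69.21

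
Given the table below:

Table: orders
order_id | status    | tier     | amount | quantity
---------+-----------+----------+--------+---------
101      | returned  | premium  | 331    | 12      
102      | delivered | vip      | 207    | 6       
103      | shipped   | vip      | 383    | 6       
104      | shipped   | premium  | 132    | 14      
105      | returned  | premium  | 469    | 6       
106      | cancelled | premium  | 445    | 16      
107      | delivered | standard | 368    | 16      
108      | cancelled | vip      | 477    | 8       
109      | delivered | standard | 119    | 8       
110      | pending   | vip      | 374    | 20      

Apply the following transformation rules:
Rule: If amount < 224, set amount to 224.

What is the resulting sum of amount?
3519

Step 1: 3 records have amount < 224
Step 2: These records originally summed to 458
Step 3: After setting to minimum: 3 × 224 = 672
Step 4: Unaffected records sum: 2847
Step 5: Final sum = 672 + 2847 = 3519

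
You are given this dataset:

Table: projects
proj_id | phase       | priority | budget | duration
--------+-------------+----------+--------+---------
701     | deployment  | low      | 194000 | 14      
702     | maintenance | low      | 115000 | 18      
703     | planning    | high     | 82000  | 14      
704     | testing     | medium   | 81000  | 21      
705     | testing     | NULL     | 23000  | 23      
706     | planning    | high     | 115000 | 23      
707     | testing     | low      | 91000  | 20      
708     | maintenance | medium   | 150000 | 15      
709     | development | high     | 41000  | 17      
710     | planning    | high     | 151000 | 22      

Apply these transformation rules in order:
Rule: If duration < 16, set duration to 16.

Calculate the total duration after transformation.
192

Step 1: 3 records have duration < 16
Step 2: These records originally summed to 43
Step 3: After setting to minimum: 3 × 16 = 48
Step 4: Unaffected records sum: 144
Step 5: Final sum = 48 + 144 = 192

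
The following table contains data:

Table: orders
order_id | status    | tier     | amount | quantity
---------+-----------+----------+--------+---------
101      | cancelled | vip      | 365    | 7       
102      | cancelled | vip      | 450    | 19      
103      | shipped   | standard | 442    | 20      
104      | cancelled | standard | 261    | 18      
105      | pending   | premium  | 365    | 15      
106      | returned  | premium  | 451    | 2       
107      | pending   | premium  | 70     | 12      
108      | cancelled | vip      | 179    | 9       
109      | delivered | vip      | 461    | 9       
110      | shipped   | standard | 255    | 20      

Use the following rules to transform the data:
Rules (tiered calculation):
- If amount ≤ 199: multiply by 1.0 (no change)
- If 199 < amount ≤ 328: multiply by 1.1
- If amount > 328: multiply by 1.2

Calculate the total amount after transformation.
3857.4

Step 1: Tier 1 (amount ≤ 199): 2 records, sum = 249 × 1.0 = 249.0
Step 2: Tier 2 (199 < amount ≤ 328): 2 records, sum = 516 × 1.1 = 567.6
Step 3: Tier 3 (amount > 328): 6 records, sum = 2534 × 1.2 = 3040.8
Step 4: Final sum = 249.0 + 567.6 + 3040.8 = 3857.4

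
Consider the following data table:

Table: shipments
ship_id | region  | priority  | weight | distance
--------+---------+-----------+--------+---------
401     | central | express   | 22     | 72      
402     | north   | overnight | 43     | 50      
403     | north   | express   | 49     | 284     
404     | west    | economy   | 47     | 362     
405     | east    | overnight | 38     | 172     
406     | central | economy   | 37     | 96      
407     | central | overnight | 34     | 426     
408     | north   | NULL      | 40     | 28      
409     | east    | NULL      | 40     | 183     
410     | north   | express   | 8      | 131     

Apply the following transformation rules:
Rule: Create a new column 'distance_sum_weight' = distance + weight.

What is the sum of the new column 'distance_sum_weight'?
2162

Step 1: For each record, compute distance + weight
Example calculations:
  72 + 22 = 94
  50 + 43 = 93
  284 + 49 = 333
  ...
Step 2: Sum all derived values
Step 3: Total = 2162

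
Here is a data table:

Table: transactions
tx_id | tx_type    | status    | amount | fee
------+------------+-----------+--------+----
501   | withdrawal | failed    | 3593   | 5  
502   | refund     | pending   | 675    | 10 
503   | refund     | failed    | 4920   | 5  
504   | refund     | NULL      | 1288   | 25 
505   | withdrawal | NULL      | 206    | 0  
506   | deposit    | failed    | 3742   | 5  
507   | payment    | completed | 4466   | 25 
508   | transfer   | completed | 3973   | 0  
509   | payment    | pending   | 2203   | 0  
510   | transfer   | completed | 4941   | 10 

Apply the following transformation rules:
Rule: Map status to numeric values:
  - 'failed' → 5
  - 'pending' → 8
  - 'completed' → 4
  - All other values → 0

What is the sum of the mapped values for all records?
43

Step 1: Apply mapping to each record
Step 2: Count by status:
  'failed': 3 records × 5 = 15
  'pending': 2 records × 8 = 16
  'completed': 3 records × 4 = 12
Step 3: Sum all mapped values = 43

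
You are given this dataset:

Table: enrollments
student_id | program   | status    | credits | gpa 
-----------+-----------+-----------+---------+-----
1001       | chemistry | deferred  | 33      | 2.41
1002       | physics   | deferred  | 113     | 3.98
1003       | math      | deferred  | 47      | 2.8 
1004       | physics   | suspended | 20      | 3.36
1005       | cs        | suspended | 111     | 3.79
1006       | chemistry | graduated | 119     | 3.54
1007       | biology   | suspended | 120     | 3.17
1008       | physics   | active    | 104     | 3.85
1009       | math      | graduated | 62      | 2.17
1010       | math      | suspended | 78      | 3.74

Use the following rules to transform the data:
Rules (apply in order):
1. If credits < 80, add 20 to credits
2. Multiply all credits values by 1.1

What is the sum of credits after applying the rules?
997.7

Step 1: Apply Rule 1 - Add 20 to records with credits < 80
  - 5 records affected: 240 + (5 × 20) = 340
  - Unaffected records: 567
  - Sum after Rule 1: 907
Step 2: Apply Rule 2 - Multiply all by 1.1
  - 907 × 1.1 = 997.7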